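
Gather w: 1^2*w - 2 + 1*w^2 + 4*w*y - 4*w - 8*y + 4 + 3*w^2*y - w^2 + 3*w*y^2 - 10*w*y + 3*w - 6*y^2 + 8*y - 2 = 3*w^2*y + w*(3*y^2 - 6*y) - 6*y^2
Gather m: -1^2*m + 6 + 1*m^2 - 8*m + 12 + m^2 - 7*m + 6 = 2*m^2 - 16*m + 24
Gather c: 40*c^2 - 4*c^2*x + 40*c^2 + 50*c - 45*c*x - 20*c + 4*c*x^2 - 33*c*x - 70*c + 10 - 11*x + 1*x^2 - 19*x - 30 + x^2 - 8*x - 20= c^2*(80 - 4*x) + c*(4*x^2 - 78*x - 40) + 2*x^2 - 38*x - 40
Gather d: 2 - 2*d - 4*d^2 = -4*d^2 - 2*d + 2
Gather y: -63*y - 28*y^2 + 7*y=-28*y^2 - 56*y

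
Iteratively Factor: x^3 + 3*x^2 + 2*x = (x)*(x^2 + 3*x + 2) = x*(x + 1)*(x + 2)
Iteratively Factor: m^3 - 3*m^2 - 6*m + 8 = (m + 2)*(m^2 - 5*m + 4) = (m - 1)*(m + 2)*(m - 4)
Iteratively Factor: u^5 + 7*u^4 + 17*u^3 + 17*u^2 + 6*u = (u + 2)*(u^4 + 5*u^3 + 7*u^2 + 3*u) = (u + 2)*(u + 3)*(u^3 + 2*u^2 + u) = u*(u + 2)*(u + 3)*(u^2 + 2*u + 1) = u*(u + 1)*(u + 2)*(u + 3)*(u + 1)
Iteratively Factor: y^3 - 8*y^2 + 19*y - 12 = (y - 3)*(y^2 - 5*y + 4) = (y - 3)*(y - 1)*(y - 4)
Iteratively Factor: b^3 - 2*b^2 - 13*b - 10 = (b - 5)*(b^2 + 3*b + 2) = (b - 5)*(b + 1)*(b + 2)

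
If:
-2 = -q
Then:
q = 2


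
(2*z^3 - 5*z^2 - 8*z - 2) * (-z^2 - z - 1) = -2*z^5 + 3*z^4 + 11*z^3 + 15*z^2 + 10*z + 2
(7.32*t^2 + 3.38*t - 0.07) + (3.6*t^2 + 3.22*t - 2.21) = 10.92*t^2 + 6.6*t - 2.28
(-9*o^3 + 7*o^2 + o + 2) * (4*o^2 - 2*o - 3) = -36*o^5 + 46*o^4 + 17*o^3 - 15*o^2 - 7*o - 6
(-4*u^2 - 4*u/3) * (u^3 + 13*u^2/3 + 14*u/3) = -4*u^5 - 56*u^4/3 - 220*u^3/9 - 56*u^2/9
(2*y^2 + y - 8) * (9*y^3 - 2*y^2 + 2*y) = 18*y^5 + 5*y^4 - 70*y^3 + 18*y^2 - 16*y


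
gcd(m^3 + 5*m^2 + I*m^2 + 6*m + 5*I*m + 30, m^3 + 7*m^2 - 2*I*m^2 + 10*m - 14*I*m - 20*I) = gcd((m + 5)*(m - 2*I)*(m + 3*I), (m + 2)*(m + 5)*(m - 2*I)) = m^2 + m*(5 - 2*I) - 10*I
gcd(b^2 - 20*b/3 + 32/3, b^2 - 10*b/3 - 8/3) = b - 4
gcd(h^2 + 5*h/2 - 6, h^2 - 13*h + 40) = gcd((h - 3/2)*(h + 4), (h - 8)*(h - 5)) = 1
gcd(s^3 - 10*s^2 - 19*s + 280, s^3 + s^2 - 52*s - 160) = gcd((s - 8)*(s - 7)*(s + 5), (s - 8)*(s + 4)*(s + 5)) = s^2 - 3*s - 40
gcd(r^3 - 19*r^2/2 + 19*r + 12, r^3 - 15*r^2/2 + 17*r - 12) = r - 4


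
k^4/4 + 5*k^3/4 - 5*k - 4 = (k/4 + 1)*(k - 2)*(k + 1)*(k + 2)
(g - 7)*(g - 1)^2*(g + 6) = g^4 - 3*g^3 - 39*g^2 + 83*g - 42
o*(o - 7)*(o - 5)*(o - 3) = o^4 - 15*o^3 + 71*o^2 - 105*o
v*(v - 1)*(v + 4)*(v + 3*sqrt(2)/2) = v^4 + 3*sqrt(2)*v^3/2 + 3*v^3 - 4*v^2 + 9*sqrt(2)*v^2/2 - 6*sqrt(2)*v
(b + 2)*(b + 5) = b^2 + 7*b + 10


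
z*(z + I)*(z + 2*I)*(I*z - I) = I*z^4 - 3*z^3 - I*z^3 + 3*z^2 - 2*I*z^2 + 2*I*z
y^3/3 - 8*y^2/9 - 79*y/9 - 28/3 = (y/3 + 1)*(y - 7)*(y + 4/3)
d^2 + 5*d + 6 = (d + 2)*(d + 3)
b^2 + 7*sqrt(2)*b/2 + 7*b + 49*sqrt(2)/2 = (b + 7)*(b + 7*sqrt(2)/2)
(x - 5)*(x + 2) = x^2 - 3*x - 10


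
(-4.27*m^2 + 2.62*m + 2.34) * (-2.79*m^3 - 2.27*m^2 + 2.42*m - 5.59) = 11.9133*m^5 + 2.3831*m^4 - 22.8094*m^3 + 24.8979*m^2 - 8.983*m - 13.0806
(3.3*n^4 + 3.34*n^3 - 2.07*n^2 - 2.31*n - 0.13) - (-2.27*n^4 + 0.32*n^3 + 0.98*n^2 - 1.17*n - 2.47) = 5.57*n^4 + 3.02*n^3 - 3.05*n^2 - 1.14*n + 2.34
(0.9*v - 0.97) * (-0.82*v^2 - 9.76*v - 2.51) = -0.738*v^3 - 7.9886*v^2 + 7.2082*v + 2.4347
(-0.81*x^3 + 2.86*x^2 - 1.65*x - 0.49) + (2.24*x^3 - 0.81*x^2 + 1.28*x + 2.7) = 1.43*x^3 + 2.05*x^2 - 0.37*x + 2.21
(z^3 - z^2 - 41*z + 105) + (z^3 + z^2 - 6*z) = 2*z^3 - 47*z + 105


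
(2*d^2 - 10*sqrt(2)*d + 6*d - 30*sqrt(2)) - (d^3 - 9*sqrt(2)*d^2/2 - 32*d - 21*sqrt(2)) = -d^3 + 2*d^2 + 9*sqrt(2)*d^2/2 - 10*sqrt(2)*d + 38*d - 9*sqrt(2)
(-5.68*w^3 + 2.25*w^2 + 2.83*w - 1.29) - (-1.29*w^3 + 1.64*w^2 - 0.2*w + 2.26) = -4.39*w^3 + 0.61*w^2 + 3.03*w - 3.55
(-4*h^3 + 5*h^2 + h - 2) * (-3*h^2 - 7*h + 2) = 12*h^5 + 13*h^4 - 46*h^3 + 9*h^2 + 16*h - 4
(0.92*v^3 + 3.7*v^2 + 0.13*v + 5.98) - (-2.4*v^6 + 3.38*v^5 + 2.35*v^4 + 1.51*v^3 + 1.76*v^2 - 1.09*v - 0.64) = 2.4*v^6 - 3.38*v^5 - 2.35*v^4 - 0.59*v^3 + 1.94*v^2 + 1.22*v + 6.62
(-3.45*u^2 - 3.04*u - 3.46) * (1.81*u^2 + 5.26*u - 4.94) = -6.2445*u^4 - 23.6494*u^3 - 5.21*u^2 - 3.182*u + 17.0924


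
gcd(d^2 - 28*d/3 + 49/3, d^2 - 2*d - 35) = d - 7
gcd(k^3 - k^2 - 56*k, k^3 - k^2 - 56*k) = k^3 - k^2 - 56*k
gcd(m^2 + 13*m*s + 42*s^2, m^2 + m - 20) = 1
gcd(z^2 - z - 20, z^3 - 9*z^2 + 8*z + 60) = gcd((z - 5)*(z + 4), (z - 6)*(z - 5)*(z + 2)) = z - 5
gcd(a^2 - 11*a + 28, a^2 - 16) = a - 4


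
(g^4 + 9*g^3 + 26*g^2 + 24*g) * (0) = 0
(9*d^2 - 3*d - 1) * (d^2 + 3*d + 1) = 9*d^4 + 24*d^3 - d^2 - 6*d - 1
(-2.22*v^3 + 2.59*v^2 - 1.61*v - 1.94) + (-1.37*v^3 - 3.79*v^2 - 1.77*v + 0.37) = -3.59*v^3 - 1.2*v^2 - 3.38*v - 1.57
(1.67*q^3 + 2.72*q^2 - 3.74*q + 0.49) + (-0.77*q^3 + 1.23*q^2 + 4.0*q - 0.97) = 0.9*q^3 + 3.95*q^2 + 0.26*q - 0.48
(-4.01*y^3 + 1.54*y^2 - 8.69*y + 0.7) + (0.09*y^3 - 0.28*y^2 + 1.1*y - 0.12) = -3.92*y^3 + 1.26*y^2 - 7.59*y + 0.58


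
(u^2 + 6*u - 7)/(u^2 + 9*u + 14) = (u - 1)/(u + 2)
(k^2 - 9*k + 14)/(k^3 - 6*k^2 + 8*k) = (k - 7)/(k*(k - 4))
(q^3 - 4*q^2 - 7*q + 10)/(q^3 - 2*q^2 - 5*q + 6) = (q - 5)/(q - 3)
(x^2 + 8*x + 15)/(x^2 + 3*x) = (x + 5)/x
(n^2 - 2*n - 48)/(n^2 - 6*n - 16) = (n + 6)/(n + 2)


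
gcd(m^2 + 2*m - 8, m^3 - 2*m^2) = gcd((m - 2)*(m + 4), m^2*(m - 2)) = m - 2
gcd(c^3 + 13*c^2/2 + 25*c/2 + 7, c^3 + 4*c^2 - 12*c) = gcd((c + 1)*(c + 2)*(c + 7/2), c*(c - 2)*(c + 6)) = 1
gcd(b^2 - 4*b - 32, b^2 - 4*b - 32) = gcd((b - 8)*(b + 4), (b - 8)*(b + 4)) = b^2 - 4*b - 32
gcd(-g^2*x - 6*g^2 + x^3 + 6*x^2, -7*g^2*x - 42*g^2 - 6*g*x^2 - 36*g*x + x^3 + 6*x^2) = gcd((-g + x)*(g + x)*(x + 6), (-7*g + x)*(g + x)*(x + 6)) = g*x + 6*g + x^2 + 6*x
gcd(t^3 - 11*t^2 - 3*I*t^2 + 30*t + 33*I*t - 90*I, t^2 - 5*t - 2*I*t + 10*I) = t - 5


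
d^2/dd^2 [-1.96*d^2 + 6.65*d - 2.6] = -3.92000000000000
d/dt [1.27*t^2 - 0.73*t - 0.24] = 2.54*t - 0.73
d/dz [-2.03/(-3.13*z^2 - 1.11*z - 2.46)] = (-12.7078*z - 2.2533)/(3.13*z^2 + 1.11*z + 2.46)^2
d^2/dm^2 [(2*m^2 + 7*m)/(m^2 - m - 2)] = 6*(3*m^3 + 4*m^2 + 14*m - 2)/(m^6 - 3*m^5 - 3*m^4 + 11*m^3 + 6*m^2 - 12*m - 8)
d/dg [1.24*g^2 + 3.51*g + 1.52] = 2.48*g + 3.51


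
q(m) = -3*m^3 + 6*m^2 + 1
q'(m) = -9*m^2 + 12*m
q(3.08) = -29.74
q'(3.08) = -48.42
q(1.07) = 4.19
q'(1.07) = 2.54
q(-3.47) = 198.59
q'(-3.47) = -150.01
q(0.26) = 1.35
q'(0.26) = 2.51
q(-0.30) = 1.62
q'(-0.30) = -4.41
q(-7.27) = 1470.84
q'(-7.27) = -562.92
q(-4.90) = 498.01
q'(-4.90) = -274.89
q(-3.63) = 223.56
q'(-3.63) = -162.15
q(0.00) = 1.00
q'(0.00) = 0.00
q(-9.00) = 2674.00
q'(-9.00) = -837.00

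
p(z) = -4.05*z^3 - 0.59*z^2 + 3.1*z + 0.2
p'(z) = -12.15*z^2 - 1.18*z + 3.1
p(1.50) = -10.15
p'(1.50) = -26.01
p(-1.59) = 10.06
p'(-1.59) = -25.74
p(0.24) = 0.85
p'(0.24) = 2.12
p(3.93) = -242.56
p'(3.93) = -189.19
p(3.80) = -218.77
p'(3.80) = -176.83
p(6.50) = -1116.81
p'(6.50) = -517.91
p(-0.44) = -0.93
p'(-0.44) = 1.27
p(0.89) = -0.36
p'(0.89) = -7.57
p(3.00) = -105.16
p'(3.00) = -109.79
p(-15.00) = 13489.70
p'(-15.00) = -2712.95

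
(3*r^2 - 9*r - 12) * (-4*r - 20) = -12*r^3 - 24*r^2 + 228*r + 240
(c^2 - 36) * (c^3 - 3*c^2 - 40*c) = c^5 - 3*c^4 - 76*c^3 + 108*c^2 + 1440*c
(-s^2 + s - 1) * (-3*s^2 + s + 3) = 3*s^4 - 4*s^3 + s^2 + 2*s - 3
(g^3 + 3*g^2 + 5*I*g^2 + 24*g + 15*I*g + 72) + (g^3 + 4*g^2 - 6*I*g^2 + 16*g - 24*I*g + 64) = 2*g^3 + 7*g^2 - I*g^2 + 40*g - 9*I*g + 136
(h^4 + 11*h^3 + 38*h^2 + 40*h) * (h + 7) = h^5 + 18*h^4 + 115*h^3 + 306*h^2 + 280*h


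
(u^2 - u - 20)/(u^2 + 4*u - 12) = (u^2 - u - 20)/(u^2 + 4*u - 12)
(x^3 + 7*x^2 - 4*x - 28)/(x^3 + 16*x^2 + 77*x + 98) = (x - 2)/(x + 7)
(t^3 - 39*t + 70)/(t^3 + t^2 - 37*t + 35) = (t - 2)/(t - 1)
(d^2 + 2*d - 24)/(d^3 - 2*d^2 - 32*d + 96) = 1/(d - 4)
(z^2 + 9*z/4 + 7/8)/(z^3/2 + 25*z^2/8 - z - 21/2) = (8*z^2 + 18*z + 7)/(4*z^3 + 25*z^2 - 8*z - 84)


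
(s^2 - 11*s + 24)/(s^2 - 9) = (s - 8)/(s + 3)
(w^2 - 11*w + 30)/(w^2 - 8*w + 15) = (w - 6)/(w - 3)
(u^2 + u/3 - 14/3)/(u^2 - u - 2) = (u + 7/3)/(u + 1)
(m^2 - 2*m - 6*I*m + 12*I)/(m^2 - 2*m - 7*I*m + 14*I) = (m - 6*I)/(m - 7*I)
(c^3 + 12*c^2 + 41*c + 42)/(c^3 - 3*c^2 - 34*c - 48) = (c + 7)/(c - 8)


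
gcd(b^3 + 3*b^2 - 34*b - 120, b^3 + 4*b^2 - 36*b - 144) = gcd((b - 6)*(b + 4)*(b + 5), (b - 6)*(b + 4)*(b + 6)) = b^2 - 2*b - 24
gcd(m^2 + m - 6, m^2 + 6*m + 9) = m + 3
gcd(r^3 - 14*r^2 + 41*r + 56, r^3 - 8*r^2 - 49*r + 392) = r^2 - 15*r + 56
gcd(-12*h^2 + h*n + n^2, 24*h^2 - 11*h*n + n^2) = 3*h - n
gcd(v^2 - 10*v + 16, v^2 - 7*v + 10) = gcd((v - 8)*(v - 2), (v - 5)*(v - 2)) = v - 2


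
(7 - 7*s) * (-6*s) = 42*s^2 - 42*s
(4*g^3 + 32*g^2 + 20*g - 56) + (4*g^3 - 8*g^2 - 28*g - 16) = 8*g^3 + 24*g^2 - 8*g - 72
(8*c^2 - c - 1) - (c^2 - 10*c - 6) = 7*c^2 + 9*c + 5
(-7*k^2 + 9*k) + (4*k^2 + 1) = -3*k^2 + 9*k + 1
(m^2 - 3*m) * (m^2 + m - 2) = m^4 - 2*m^3 - 5*m^2 + 6*m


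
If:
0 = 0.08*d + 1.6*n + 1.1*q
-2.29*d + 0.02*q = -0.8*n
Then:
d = -0.227467811158798*q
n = -0.67612660944206*q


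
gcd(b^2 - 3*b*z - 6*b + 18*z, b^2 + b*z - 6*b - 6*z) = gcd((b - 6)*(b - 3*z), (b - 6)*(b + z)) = b - 6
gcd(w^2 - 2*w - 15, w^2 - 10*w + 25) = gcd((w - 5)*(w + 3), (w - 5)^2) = w - 5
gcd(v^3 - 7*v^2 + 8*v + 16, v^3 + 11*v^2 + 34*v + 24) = v + 1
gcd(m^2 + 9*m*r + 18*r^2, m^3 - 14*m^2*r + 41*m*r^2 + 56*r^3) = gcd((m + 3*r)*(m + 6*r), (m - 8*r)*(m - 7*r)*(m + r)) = 1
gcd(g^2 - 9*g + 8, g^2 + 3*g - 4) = g - 1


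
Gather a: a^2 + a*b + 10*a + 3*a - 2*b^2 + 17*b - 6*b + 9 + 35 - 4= a^2 + a*(b + 13) - 2*b^2 + 11*b + 40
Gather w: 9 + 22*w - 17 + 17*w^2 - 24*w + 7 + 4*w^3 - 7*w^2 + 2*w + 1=4*w^3 + 10*w^2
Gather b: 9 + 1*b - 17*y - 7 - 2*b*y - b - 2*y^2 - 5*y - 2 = -2*b*y - 2*y^2 - 22*y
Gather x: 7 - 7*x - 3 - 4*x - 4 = -11*x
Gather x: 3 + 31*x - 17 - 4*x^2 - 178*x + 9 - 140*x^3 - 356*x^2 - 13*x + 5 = -140*x^3 - 360*x^2 - 160*x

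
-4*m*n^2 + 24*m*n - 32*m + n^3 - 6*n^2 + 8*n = (-4*m + n)*(n - 4)*(n - 2)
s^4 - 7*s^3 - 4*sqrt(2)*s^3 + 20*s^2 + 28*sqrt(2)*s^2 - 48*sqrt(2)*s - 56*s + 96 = (s - 4)*(s - 3)*(s - 2*sqrt(2))^2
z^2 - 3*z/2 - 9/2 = (z - 3)*(z + 3/2)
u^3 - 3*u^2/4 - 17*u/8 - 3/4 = (u - 2)*(u + 1/2)*(u + 3/4)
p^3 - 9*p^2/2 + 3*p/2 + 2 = (p - 4)*(p - 1)*(p + 1/2)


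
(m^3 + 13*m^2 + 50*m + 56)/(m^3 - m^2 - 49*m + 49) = (m^2 + 6*m + 8)/(m^2 - 8*m + 7)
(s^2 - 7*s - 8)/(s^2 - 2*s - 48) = (s + 1)/(s + 6)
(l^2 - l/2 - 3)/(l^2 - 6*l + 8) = (l + 3/2)/(l - 4)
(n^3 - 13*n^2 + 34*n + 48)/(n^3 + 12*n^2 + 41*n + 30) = (n^2 - 14*n + 48)/(n^2 + 11*n + 30)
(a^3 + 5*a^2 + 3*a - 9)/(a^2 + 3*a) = a + 2 - 3/a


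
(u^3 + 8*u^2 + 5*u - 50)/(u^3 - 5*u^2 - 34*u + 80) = (u + 5)/(u - 8)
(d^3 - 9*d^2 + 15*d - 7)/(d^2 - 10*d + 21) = (d^2 - 2*d + 1)/(d - 3)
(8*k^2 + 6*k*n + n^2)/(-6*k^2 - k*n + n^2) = (-4*k - n)/(3*k - n)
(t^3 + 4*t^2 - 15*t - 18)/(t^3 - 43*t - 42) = (t - 3)/(t - 7)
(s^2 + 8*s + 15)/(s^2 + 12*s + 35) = (s + 3)/(s + 7)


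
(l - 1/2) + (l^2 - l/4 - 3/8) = l^2 + 3*l/4 - 7/8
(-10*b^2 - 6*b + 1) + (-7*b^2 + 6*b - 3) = -17*b^2 - 2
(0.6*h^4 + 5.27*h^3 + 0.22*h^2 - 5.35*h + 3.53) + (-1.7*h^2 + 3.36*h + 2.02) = 0.6*h^4 + 5.27*h^3 - 1.48*h^2 - 1.99*h + 5.55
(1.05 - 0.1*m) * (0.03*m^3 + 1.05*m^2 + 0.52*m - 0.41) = -0.003*m^4 - 0.0735*m^3 + 1.0505*m^2 + 0.587*m - 0.4305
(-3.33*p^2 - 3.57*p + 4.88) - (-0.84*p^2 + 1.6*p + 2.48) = -2.49*p^2 - 5.17*p + 2.4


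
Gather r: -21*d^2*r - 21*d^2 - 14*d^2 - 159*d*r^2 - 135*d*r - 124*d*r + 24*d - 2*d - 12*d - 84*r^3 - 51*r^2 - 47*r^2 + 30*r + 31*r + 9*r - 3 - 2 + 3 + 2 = -35*d^2 + 10*d - 84*r^3 + r^2*(-159*d - 98) + r*(-21*d^2 - 259*d + 70)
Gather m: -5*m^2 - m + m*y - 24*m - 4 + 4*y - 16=-5*m^2 + m*(y - 25) + 4*y - 20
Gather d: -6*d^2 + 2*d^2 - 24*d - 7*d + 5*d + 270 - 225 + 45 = -4*d^2 - 26*d + 90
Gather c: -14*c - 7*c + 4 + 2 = 6 - 21*c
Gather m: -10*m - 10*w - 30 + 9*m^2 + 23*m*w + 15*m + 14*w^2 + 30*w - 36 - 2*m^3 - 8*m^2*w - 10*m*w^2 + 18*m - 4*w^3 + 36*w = -2*m^3 + m^2*(9 - 8*w) + m*(-10*w^2 + 23*w + 23) - 4*w^3 + 14*w^2 + 56*w - 66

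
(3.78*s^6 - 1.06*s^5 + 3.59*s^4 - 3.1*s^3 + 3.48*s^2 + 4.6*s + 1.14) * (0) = 0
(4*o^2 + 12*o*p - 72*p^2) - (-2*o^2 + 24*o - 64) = 6*o^2 + 12*o*p - 24*o - 72*p^2 + 64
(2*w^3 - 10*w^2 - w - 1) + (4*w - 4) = 2*w^3 - 10*w^2 + 3*w - 5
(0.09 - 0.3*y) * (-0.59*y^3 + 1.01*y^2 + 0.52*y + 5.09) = 0.177*y^4 - 0.3561*y^3 - 0.0651*y^2 - 1.4802*y + 0.4581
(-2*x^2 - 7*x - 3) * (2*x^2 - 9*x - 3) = -4*x^4 + 4*x^3 + 63*x^2 + 48*x + 9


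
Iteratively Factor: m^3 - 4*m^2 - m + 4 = (m - 1)*(m^2 - 3*m - 4) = (m - 1)*(m + 1)*(m - 4)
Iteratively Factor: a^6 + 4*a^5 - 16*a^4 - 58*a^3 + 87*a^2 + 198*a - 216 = (a + 3)*(a^5 + a^4 - 19*a^3 - a^2 + 90*a - 72) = (a + 3)*(a + 4)*(a^4 - 3*a^3 - 7*a^2 + 27*a - 18) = (a - 1)*(a + 3)*(a + 4)*(a^3 - 2*a^2 - 9*a + 18) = (a - 1)*(a + 3)^2*(a + 4)*(a^2 - 5*a + 6) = (a - 2)*(a - 1)*(a + 3)^2*(a + 4)*(a - 3)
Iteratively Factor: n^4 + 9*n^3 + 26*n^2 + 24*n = (n + 4)*(n^3 + 5*n^2 + 6*n) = (n + 2)*(n + 4)*(n^2 + 3*n) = (n + 2)*(n + 3)*(n + 4)*(n)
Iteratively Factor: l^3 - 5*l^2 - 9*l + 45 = (l - 3)*(l^2 - 2*l - 15) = (l - 3)*(l + 3)*(l - 5)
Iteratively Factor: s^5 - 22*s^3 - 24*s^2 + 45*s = (s + 3)*(s^4 - 3*s^3 - 13*s^2 + 15*s) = (s + 3)^2*(s^3 - 6*s^2 + 5*s) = s*(s + 3)^2*(s^2 - 6*s + 5) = s*(s - 5)*(s + 3)^2*(s - 1)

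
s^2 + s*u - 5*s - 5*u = (s - 5)*(s + u)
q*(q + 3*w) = q^2 + 3*q*w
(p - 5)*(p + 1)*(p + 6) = p^3 + 2*p^2 - 29*p - 30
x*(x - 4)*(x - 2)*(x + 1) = x^4 - 5*x^3 + 2*x^2 + 8*x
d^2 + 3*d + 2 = (d + 1)*(d + 2)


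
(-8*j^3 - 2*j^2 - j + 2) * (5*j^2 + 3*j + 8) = -40*j^5 - 34*j^4 - 75*j^3 - 9*j^2 - 2*j + 16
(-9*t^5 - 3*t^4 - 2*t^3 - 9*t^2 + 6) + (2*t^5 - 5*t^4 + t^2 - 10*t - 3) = -7*t^5 - 8*t^4 - 2*t^3 - 8*t^2 - 10*t + 3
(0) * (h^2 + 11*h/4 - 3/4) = 0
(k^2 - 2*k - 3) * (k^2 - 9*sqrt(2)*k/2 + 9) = k^4 - 9*sqrt(2)*k^3/2 - 2*k^3 + 6*k^2 + 9*sqrt(2)*k^2 - 18*k + 27*sqrt(2)*k/2 - 27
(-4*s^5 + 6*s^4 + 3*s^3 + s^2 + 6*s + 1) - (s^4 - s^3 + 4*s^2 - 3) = -4*s^5 + 5*s^4 + 4*s^3 - 3*s^2 + 6*s + 4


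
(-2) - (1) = -3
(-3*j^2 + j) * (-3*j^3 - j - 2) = 9*j^5 - 3*j^4 + 3*j^3 + 5*j^2 - 2*j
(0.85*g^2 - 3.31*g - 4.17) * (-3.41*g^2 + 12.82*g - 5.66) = -2.8985*g^4 + 22.1841*g^3 - 33.0255*g^2 - 34.7248*g + 23.6022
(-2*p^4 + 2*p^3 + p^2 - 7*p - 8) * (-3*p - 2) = 6*p^5 - 2*p^4 - 7*p^3 + 19*p^2 + 38*p + 16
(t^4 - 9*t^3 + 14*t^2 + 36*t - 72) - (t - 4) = t^4 - 9*t^3 + 14*t^2 + 35*t - 68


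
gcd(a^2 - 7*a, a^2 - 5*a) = a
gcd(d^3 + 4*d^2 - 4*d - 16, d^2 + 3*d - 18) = 1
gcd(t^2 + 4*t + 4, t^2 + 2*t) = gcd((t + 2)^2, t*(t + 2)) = t + 2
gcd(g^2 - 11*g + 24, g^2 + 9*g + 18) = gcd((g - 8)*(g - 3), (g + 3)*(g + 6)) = 1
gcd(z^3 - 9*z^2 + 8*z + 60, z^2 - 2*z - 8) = z + 2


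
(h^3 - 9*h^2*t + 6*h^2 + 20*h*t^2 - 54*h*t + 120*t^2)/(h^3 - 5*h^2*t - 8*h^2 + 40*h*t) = (h^2 - 4*h*t + 6*h - 24*t)/(h*(h - 8))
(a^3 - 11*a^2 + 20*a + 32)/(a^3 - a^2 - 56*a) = (a^2 - 3*a - 4)/(a*(a + 7))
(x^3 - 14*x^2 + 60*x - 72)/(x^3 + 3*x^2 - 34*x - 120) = (x^2 - 8*x + 12)/(x^2 + 9*x + 20)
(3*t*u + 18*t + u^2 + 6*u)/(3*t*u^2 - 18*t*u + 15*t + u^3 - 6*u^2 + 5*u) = (u + 6)/(u^2 - 6*u + 5)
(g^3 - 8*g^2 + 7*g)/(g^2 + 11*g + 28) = g*(g^2 - 8*g + 7)/(g^2 + 11*g + 28)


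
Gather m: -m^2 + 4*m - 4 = -m^2 + 4*m - 4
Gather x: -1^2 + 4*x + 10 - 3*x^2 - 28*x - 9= -3*x^2 - 24*x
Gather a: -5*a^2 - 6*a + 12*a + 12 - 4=-5*a^2 + 6*a + 8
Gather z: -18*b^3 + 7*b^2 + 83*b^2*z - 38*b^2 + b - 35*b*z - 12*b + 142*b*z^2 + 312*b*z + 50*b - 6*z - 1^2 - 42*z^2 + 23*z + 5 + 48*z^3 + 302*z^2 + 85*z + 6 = -18*b^3 - 31*b^2 + 39*b + 48*z^3 + z^2*(142*b + 260) + z*(83*b^2 + 277*b + 102) + 10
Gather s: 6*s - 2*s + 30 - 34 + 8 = 4*s + 4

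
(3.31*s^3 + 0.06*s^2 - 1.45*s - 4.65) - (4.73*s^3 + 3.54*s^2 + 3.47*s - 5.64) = -1.42*s^3 - 3.48*s^2 - 4.92*s + 0.989999999999999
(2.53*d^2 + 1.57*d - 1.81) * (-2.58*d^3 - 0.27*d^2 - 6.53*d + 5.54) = -6.5274*d^5 - 4.7337*d^4 - 12.275*d^3 + 4.2528*d^2 + 20.5171*d - 10.0274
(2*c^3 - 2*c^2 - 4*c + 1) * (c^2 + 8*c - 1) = 2*c^5 + 14*c^4 - 22*c^3 - 29*c^2 + 12*c - 1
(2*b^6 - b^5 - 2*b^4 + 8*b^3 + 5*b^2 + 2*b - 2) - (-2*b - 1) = 2*b^6 - b^5 - 2*b^4 + 8*b^3 + 5*b^2 + 4*b - 1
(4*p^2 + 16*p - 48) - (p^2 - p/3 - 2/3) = 3*p^2 + 49*p/3 - 142/3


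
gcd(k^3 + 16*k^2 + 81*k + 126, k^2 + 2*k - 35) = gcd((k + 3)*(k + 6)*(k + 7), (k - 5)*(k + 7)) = k + 7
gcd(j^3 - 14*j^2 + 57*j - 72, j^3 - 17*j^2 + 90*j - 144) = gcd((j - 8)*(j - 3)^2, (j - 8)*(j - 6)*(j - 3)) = j^2 - 11*j + 24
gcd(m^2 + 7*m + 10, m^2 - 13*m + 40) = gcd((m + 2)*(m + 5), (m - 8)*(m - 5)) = 1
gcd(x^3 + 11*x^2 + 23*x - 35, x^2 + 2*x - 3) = x - 1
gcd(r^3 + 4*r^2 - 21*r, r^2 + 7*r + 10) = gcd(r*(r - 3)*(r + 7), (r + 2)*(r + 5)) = 1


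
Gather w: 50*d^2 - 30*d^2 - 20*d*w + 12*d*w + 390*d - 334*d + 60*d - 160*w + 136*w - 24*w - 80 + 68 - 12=20*d^2 + 116*d + w*(-8*d - 48) - 24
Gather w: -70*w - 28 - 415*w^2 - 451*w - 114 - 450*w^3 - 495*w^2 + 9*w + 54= -450*w^3 - 910*w^2 - 512*w - 88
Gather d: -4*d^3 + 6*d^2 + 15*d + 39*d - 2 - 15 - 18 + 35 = -4*d^3 + 6*d^2 + 54*d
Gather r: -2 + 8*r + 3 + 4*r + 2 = 12*r + 3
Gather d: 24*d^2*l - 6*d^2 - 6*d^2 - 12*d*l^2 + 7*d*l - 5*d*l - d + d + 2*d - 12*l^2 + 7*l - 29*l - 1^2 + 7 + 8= d^2*(24*l - 12) + d*(-12*l^2 + 2*l + 2) - 12*l^2 - 22*l + 14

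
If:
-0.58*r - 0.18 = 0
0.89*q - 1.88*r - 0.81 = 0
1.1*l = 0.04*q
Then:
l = 0.01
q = 0.25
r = -0.31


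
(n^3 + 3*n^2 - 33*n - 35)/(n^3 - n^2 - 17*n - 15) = (n + 7)/(n + 3)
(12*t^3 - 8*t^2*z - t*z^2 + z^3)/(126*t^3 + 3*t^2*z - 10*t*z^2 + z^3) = (4*t^2 - 4*t*z + z^2)/(42*t^2 - 13*t*z + z^2)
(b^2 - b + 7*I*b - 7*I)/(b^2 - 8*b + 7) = (b + 7*I)/(b - 7)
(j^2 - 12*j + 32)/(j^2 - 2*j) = (j^2 - 12*j + 32)/(j*(j - 2))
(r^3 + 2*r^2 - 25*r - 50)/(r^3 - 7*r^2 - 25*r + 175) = (r + 2)/(r - 7)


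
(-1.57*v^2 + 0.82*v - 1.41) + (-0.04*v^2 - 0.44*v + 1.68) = -1.61*v^2 + 0.38*v + 0.27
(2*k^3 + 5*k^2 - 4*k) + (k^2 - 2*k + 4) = 2*k^3 + 6*k^2 - 6*k + 4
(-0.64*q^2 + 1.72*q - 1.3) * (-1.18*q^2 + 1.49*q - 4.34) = 0.7552*q^4 - 2.9832*q^3 + 6.8744*q^2 - 9.4018*q + 5.642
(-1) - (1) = -2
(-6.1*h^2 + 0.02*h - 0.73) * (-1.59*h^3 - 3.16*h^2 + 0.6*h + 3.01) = 9.699*h^5 + 19.2442*h^4 - 2.5625*h^3 - 16.0422*h^2 - 0.3778*h - 2.1973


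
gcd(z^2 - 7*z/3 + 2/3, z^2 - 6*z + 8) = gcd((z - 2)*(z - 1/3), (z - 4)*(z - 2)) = z - 2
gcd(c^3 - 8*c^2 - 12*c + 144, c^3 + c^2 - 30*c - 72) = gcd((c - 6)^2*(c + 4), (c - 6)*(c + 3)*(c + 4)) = c^2 - 2*c - 24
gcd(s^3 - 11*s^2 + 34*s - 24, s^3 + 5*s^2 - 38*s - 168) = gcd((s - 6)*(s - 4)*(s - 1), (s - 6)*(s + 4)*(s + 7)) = s - 6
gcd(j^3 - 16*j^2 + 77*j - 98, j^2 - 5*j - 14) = j - 7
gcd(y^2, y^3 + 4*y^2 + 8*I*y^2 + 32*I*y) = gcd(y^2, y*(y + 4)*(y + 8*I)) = y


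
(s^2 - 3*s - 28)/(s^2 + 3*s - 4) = (s - 7)/(s - 1)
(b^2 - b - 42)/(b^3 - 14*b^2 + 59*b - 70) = (b + 6)/(b^2 - 7*b + 10)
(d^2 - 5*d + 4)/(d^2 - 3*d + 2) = (d - 4)/(d - 2)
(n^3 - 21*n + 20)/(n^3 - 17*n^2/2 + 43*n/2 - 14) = 2*(n + 5)/(2*n - 7)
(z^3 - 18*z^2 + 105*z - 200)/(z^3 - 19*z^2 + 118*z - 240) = (z - 5)/(z - 6)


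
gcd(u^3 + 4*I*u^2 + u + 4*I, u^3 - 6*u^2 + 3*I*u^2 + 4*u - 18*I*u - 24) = u^2 + 3*I*u + 4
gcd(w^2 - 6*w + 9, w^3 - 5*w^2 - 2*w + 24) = w - 3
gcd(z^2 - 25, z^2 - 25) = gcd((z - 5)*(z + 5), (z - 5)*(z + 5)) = z^2 - 25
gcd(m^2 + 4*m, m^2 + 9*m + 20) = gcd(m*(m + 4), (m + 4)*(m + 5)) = m + 4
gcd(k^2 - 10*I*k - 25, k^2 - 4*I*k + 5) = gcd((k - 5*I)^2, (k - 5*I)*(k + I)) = k - 5*I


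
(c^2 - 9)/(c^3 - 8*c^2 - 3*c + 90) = (c - 3)/(c^2 - 11*c + 30)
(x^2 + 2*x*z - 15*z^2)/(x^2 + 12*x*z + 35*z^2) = (x - 3*z)/(x + 7*z)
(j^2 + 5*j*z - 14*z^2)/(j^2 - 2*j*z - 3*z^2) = (-j^2 - 5*j*z + 14*z^2)/(-j^2 + 2*j*z + 3*z^2)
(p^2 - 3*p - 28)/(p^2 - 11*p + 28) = (p + 4)/(p - 4)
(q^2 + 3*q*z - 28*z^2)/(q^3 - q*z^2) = (q^2 + 3*q*z - 28*z^2)/(q*(q^2 - z^2))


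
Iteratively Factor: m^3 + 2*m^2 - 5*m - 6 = (m + 1)*(m^2 + m - 6) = (m - 2)*(m + 1)*(m + 3)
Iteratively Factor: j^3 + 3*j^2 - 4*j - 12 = (j - 2)*(j^2 + 5*j + 6) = (j - 2)*(j + 3)*(j + 2)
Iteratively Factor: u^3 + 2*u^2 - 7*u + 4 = (u - 1)*(u^2 + 3*u - 4) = (u - 1)*(u + 4)*(u - 1)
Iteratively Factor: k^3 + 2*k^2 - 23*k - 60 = (k - 5)*(k^2 + 7*k + 12) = (k - 5)*(k + 3)*(k + 4)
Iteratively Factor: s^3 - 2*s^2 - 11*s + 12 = (s + 3)*(s^2 - 5*s + 4) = (s - 4)*(s + 3)*(s - 1)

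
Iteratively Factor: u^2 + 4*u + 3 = (u + 3)*(u + 1)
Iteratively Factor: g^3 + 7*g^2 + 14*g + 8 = (g + 2)*(g^2 + 5*g + 4) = (g + 2)*(g + 4)*(g + 1)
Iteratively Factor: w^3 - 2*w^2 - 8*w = (w + 2)*(w^2 - 4*w) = w*(w + 2)*(w - 4)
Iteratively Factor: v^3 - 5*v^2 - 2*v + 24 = (v - 4)*(v^2 - v - 6) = (v - 4)*(v + 2)*(v - 3)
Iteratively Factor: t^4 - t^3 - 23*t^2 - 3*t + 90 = (t - 2)*(t^3 + t^2 - 21*t - 45) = (t - 2)*(t + 3)*(t^2 - 2*t - 15) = (t - 5)*(t - 2)*(t + 3)*(t + 3)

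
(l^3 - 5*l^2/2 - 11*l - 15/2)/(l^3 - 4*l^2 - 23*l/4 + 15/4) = 2*(l + 1)/(2*l - 1)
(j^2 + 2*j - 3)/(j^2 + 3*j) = (j - 1)/j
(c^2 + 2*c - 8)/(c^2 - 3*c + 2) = (c + 4)/(c - 1)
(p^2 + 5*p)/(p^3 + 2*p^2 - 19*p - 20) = p/(p^2 - 3*p - 4)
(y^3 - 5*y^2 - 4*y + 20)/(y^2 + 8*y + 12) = (y^2 - 7*y + 10)/(y + 6)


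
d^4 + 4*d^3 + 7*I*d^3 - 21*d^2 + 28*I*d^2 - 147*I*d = d*(d - 3)*(d + 7)*(d + 7*I)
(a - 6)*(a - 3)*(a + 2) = a^3 - 7*a^2 + 36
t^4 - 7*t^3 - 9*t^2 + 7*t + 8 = (t - 8)*(t - 1)*(t + 1)^2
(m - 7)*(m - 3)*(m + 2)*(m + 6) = m^4 - 2*m^3 - 47*m^2 + 48*m + 252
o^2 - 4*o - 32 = (o - 8)*(o + 4)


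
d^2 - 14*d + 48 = (d - 8)*(d - 6)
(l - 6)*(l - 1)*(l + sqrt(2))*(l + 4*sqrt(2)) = l^4 - 7*l^3 + 5*sqrt(2)*l^3 - 35*sqrt(2)*l^2 + 14*l^2 - 56*l + 30*sqrt(2)*l + 48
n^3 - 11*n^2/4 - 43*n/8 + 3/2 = (n - 4)*(n - 1/4)*(n + 3/2)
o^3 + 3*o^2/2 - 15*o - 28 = (o - 4)*(o + 2)*(o + 7/2)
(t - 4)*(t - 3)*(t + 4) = t^3 - 3*t^2 - 16*t + 48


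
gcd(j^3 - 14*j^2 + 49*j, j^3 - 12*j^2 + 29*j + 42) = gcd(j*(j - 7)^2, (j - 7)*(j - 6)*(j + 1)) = j - 7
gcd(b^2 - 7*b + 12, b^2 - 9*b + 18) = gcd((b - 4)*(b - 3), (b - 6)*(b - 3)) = b - 3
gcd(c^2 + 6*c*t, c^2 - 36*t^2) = c + 6*t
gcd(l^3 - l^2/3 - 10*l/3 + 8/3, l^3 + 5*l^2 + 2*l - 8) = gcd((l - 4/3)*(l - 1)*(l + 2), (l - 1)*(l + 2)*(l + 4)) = l^2 + l - 2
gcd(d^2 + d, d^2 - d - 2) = d + 1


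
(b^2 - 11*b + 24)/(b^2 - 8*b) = (b - 3)/b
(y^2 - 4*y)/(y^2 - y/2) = 2*(y - 4)/(2*y - 1)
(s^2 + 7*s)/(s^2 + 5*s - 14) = s/(s - 2)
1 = 1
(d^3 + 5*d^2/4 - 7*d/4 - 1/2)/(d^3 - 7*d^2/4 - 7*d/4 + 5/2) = (4*d^2 + 9*d + 2)/(4*d^2 - 3*d - 10)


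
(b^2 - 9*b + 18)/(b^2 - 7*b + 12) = (b - 6)/(b - 4)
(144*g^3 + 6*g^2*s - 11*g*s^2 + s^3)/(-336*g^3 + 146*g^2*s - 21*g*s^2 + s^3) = (3*g + s)/(-7*g + s)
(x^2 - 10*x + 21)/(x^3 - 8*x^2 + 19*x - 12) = (x - 7)/(x^2 - 5*x + 4)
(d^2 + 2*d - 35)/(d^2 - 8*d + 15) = (d + 7)/(d - 3)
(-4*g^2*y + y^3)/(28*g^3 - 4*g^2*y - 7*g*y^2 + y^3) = y/(-7*g + y)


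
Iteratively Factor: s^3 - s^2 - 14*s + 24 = (s + 4)*(s^2 - 5*s + 6) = (s - 2)*(s + 4)*(s - 3)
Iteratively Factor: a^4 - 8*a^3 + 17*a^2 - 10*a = (a - 5)*(a^3 - 3*a^2 + 2*a) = a*(a - 5)*(a^2 - 3*a + 2) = a*(a - 5)*(a - 1)*(a - 2)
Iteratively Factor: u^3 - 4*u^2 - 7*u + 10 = (u + 2)*(u^2 - 6*u + 5) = (u - 5)*(u + 2)*(u - 1)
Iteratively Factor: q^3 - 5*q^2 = (q - 5)*(q^2) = q*(q - 5)*(q)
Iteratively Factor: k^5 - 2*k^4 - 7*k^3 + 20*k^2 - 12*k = (k)*(k^4 - 2*k^3 - 7*k^2 + 20*k - 12) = k*(k - 1)*(k^3 - k^2 - 8*k + 12) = k*(k - 2)*(k - 1)*(k^2 + k - 6) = k*(k - 2)*(k - 1)*(k + 3)*(k - 2)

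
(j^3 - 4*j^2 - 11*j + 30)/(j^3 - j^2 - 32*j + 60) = (j + 3)/(j + 6)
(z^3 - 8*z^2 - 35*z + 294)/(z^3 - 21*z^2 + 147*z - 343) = (z + 6)/(z - 7)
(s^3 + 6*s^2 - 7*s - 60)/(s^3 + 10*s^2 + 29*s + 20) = (s - 3)/(s + 1)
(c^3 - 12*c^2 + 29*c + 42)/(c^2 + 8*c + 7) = (c^2 - 13*c + 42)/(c + 7)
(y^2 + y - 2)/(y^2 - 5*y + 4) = (y + 2)/(y - 4)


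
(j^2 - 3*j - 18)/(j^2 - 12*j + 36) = (j + 3)/(j - 6)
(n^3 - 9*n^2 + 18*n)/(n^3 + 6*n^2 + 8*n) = (n^2 - 9*n + 18)/(n^2 + 6*n + 8)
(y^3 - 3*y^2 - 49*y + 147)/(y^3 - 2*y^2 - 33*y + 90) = (y^2 - 49)/(y^2 + y - 30)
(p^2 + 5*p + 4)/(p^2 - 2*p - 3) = (p + 4)/(p - 3)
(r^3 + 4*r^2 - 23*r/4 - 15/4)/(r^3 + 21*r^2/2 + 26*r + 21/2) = (2*r^2 + 7*r - 15)/(2*(r^2 + 10*r + 21))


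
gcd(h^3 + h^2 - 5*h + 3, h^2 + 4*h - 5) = h - 1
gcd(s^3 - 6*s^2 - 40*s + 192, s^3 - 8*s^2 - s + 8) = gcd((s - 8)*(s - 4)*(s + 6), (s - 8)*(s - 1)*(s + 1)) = s - 8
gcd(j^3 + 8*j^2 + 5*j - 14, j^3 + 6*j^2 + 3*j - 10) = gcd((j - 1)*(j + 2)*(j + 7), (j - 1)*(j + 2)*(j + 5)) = j^2 + j - 2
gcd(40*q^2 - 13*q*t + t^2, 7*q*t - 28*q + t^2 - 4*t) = 1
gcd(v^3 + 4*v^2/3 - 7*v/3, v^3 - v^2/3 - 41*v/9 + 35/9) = v^2 + 4*v/3 - 7/3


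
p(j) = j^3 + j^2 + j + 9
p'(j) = 3*j^2 + 2*j + 1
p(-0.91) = 8.16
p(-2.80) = -7.91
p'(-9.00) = 226.00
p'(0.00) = 1.00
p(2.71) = 38.96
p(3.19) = 54.83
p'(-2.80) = 18.92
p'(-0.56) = 0.82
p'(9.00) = 262.00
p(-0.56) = 8.58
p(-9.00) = -648.00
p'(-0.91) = 1.66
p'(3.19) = 37.91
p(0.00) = 9.00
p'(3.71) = 49.71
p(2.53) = 34.13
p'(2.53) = 25.26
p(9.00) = 828.00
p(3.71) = 77.54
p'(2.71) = 28.45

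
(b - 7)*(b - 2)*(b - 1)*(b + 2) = b^4 - 8*b^3 + 3*b^2 + 32*b - 28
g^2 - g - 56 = (g - 8)*(g + 7)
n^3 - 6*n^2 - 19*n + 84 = (n - 7)*(n - 3)*(n + 4)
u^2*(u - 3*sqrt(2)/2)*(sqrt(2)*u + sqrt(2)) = sqrt(2)*u^4 - 3*u^3 + sqrt(2)*u^3 - 3*u^2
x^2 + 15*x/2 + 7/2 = (x + 1/2)*(x + 7)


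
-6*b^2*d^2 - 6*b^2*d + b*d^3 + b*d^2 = d*(-6*b + d)*(b*d + b)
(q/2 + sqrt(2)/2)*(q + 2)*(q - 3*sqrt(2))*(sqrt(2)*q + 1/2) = sqrt(2)*q^4/2 - 7*q^3/4 + sqrt(2)*q^3 - 7*sqrt(2)*q^2/2 - 7*q^2/2 - 7*sqrt(2)*q - 3*q/2 - 3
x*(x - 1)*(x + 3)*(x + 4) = x^4 + 6*x^3 + 5*x^2 - 12*x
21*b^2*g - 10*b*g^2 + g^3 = g*(-7*b + g)*(-3*b + g)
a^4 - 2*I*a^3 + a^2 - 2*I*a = a*(a - 2*I)*(a - I)*(a + I)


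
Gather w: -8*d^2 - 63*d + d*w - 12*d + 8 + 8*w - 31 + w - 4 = -8*d^2 - 75*d + w*(d + 9) - 27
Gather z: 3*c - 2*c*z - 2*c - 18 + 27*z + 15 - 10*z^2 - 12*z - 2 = c - 10*z^2 + z*(15 - 2*c) - 5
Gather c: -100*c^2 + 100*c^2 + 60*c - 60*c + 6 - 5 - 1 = 0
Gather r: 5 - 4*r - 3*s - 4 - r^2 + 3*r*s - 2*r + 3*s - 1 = -r^2 + r*(3*s - 6)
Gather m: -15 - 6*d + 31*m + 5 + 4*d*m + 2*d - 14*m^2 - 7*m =-4*d - 14*m^2 + m*(4*d + 24) - 10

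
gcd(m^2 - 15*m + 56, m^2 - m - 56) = m - 8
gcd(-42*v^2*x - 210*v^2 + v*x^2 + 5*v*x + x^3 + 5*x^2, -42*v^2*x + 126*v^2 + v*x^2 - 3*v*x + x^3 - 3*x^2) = -42*v^2 + v*x + x^2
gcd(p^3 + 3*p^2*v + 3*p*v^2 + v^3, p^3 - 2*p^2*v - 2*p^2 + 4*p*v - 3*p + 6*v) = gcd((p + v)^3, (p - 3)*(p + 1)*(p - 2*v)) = 1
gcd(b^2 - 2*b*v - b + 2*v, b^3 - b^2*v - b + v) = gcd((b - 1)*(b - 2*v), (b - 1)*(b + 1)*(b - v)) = b - 1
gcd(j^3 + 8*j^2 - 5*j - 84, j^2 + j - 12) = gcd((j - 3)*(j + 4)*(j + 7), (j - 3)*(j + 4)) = j^2 + j - 12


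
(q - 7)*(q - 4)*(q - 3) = q^3 - 14*q^2 + 61*q - 84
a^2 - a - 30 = (a - 6)*(a + 5)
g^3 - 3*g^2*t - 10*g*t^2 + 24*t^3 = (g - 4*t)*(g - 2*t)*(g + 3*t)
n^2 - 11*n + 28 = (n - 7)*(n - 4)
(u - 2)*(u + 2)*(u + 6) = u^3 + 6*u^2 - 4*u - 24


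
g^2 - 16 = (g - 4)*(g + 4)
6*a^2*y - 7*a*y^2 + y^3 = y*(-6*a + y)*(-a + y)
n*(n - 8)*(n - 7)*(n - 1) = n^4 - 16*n^3 + 71*n^2 - 56*n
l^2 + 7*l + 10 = (l + 2)*(l + 5)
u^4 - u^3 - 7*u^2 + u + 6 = (u - 3)*(u - 1)*(u + 1)*(u + 2)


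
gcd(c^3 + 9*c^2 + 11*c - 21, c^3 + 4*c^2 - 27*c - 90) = c + 3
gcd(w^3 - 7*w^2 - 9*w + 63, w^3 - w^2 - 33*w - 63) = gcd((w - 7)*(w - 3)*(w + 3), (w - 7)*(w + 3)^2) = w^2 - 4*w - 21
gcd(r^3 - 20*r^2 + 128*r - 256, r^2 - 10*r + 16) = r - 8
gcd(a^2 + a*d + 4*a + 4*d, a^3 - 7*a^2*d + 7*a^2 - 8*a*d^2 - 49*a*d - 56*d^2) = a + d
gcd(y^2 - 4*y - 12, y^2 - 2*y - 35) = 1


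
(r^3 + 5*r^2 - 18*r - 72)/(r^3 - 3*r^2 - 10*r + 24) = (r + 6)/(r - 2)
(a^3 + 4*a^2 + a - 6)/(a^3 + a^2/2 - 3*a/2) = 2*(a^2 + 5*a + 6)/(a*(2*a + 3))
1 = 1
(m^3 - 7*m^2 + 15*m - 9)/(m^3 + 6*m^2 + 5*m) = (m^3 - 7*m^2 + 15*m - 9)/(m*(m^2 + 6*m + 5))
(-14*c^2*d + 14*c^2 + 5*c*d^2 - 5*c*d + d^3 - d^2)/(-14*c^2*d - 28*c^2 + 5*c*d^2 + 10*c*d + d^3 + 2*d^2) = (d - 1)/(d + 2)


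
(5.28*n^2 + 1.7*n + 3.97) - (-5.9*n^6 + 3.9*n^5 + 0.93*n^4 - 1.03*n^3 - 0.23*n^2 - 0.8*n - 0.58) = 5.9*n^6 - 3.9*n^5 - 0.93*n^4 + 1.03*n^3 + 5.51*n^2 + 2.5*n + 4.55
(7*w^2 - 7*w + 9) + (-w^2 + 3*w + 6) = 6*w^2 - 4*w + 15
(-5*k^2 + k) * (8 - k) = 5*k^3 - 41*k^2 + 8*k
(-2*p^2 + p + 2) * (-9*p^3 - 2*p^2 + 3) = 18*p^5 - 5*p^4 - 20*p^3 - 10*p^2 + 3*p + 6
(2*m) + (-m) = m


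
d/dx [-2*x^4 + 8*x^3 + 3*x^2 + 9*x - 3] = -8*x^3 + 24*x^2 + 6*x + 9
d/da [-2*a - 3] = -2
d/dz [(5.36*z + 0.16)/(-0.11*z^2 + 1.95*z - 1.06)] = (0.5896*z^2 + 0.0351999999999997*z - 5.9936)/(0.0121*z^4 - 0.429*z^3 + 4.0357*z^2 - 4.134*z + 1.1236)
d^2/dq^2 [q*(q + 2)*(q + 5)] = 6*q + 14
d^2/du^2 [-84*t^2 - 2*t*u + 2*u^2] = 4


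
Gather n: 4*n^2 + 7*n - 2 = 4*n^2 + 7*n - 2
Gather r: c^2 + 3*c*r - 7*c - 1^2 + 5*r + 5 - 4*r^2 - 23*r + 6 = c^2 - 7*c - 4*r^2 + r*(3*c - 18) + 10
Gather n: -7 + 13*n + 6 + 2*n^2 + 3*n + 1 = 2*n^2 + 16*n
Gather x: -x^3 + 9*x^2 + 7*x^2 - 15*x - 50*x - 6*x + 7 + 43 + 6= -x^3 + 16*x^2 - 71*x + 56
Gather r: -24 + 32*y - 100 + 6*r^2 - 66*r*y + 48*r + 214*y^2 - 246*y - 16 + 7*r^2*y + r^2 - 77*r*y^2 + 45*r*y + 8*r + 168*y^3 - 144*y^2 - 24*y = r^2*(7*y + 7) + r*(-77*y^2 - 21*y + 56) + 168*y^3 + 70*y^2 - 238*y - 140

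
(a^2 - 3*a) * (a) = a^3 - 3*a^2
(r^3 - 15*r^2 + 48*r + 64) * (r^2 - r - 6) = r^5 - 16*r^4 + 57*r^3 + 106*r^2 - 352*r - 384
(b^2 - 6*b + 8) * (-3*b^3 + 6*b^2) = -3*b^5 + 24*b^4 - 60*b^3 + 48*b^2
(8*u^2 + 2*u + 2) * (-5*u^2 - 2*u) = -40*u^4 - 26*u^3 - 14*u^2 - 4*u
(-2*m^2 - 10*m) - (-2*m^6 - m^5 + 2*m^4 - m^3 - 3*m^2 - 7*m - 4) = 2*m^6 + m^5 - 2*m^4 + m^3 + m^2 - 3*m + 4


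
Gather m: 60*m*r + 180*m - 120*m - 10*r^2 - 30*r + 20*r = m*(60*r + 60) - 10*r^2 - 10*r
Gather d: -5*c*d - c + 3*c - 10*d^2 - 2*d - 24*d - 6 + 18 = 2*c - 10*d^2 + d*(-5*c - 26) + 12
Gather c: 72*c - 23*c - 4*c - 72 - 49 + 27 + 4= 45*c - 90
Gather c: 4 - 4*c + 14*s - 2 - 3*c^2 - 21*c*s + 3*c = -3*c^2 + c*(-21*s - 1) + 14*s + 2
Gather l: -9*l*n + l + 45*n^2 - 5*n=l*(1 - 9*n) + 45*n^2 - 5*n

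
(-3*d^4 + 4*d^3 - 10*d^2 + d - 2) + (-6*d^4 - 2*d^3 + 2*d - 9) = -9*d^4 + 2*d^3 - 10*d^2 + 3*d - 11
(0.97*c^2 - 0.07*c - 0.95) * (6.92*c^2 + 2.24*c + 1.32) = 6.7124*c^4 + 1.6884*c^3 - 5.4504*c^2 - 2.2204*c - 1.254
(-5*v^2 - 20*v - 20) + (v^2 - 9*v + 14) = -4*v^2 - 29*v - 6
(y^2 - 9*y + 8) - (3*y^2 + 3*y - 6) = -2*y^2 - 12*y + 14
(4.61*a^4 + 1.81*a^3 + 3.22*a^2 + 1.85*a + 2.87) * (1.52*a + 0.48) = 7.0072*a^5 + 4.964*a^4 + 5.7632*a^3 + 4.3576*a^2 + 5.2504*a + 1.3776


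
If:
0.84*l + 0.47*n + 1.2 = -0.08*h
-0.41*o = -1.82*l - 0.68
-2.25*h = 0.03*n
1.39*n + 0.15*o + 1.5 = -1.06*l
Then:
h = -0.02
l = -2.37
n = 1.68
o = -8.85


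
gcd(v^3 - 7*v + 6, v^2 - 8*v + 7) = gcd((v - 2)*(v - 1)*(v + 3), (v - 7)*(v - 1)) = v - 1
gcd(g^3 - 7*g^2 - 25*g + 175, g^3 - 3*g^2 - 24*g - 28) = g - 7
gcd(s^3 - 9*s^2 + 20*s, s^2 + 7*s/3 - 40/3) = 1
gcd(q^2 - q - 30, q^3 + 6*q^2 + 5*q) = q + 5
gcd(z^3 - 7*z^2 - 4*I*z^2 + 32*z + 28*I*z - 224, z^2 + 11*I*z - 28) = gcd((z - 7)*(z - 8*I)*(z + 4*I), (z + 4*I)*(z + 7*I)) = z + 4*I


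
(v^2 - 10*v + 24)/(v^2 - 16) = (v - 6)/(v + 4)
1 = 1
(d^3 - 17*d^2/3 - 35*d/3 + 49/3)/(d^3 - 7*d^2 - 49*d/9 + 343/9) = 3*(d - 1)/(3*d - 7)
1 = 1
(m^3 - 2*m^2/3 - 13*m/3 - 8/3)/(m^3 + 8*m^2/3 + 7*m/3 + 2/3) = (3*m - 8)/(3*m + 2)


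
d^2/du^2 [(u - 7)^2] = 2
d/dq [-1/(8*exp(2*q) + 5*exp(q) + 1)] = (16*exp(q) + 5)*exp(q)/(8*exp(2*q) + 5*exp(q) + 1)^2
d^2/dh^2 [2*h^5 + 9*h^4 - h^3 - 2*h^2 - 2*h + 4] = 40*h^3 + 108*h^2 - 6*h - 4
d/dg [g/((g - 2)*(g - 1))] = (2 - g^2)/(g^4 - 6*g^3 + 13*g^2 - 12*g + 4)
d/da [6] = 0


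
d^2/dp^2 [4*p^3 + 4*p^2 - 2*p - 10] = 24*p + 8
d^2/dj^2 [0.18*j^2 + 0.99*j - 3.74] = 0.360000000000000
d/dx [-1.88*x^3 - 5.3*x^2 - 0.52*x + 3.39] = -5.64*x^2 - 10.6*x - 0.52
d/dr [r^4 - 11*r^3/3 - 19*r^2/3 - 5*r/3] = 4*r^3 - 11*r^2 - 38*r/3 - 5/3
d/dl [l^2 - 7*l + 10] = 2*l - 7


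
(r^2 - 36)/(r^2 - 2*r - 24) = (r + 6)/(r + 4)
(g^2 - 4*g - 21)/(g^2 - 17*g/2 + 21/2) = 2*(g + 3)/(2*g - 3)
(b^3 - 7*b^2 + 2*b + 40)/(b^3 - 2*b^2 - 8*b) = (b - 5)/b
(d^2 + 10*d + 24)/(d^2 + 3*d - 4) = (d + 6)/(d - 1)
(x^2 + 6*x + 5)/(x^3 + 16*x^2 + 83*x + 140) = (x + 1)/(x^2 + 11*x + 28)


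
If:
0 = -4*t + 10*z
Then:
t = 5*z/2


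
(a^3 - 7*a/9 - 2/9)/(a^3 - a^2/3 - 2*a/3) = (a + 1/3)/a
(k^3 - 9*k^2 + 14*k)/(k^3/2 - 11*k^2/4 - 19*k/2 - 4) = 4*k*(-k^2 + 9*k - 14)/(-2*k^3 + 11*k^2 + 38*k + 16)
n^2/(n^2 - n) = n/(n - 1)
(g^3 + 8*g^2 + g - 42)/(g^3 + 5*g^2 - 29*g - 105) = (g - 2)/(g - 5)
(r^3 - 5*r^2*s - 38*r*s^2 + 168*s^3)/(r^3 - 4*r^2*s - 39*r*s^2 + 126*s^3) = (r - 4*s)/(r - 3*s)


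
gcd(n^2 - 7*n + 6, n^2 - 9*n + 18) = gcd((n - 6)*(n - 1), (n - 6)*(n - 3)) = n - 6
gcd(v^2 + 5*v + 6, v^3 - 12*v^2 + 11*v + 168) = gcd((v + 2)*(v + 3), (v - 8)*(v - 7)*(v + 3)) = v + 3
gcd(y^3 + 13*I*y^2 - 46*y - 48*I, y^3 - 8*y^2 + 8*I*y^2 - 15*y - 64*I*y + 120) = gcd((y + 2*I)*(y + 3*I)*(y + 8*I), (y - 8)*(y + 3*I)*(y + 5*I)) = y + 3*I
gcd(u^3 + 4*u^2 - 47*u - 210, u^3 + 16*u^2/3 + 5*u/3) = u + 5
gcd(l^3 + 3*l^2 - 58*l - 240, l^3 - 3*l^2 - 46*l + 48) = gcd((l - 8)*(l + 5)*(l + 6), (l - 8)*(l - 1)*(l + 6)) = l^2 - 2*l - 48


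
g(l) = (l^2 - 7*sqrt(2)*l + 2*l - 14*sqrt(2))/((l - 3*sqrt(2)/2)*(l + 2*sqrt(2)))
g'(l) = (2*l - 7*sqrt(2) + 2)/((l - 3*sqrt(2)/2)*(l + 2*sqrt(2))) - (l^2 - 7*sqrt(2)*l + 2*l - 14*sqrt(2))/((l - 3*sqrt(2)/2)*(l + 2*sqrt(2))^2) - (l^2 - 7*sqrt(2)*l + 2*l - 14*sqrt(2))/((l - 3*sqrt(2)/2)^2*(l + 2*sqrt(2))) = (-4*l^2 + 15*sqrt(2)*l^2 - 24*l + 56*sqrt(2)*l + 4 + 84*sqrt(2))/(2*l^4 + 2*sqrt(2)*l^3 - 23*l^2 - 12*sqrt(2)*l + 72)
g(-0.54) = 2.50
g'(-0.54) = 1.32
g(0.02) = 3.33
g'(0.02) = 1.73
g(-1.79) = 0.60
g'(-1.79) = 2.40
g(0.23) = 3.73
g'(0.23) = 2.04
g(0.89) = 5.69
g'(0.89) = 4.43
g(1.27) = 8.09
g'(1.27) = 9.06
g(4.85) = -1.65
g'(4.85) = 0.91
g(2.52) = -15.64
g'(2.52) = 40.82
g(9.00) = -0.12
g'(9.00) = 0.15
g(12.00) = 0.20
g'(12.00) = 0.08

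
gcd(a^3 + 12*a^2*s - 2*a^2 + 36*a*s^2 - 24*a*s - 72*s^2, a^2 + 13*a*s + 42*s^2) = a + 6*s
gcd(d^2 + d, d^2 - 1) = d + 1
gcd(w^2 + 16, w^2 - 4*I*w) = w - 4*I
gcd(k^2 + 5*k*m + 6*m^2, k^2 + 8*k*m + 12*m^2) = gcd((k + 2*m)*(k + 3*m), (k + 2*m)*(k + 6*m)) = k + 2*m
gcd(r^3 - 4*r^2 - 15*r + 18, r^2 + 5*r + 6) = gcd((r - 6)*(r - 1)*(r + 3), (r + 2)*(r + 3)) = r + 3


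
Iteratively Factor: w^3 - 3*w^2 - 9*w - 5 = (w - 5)*(w^2 + 2*w + 1) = (w - 5)*(w + 1)*(w + 1)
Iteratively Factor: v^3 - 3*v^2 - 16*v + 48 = (v - 3)*(v^2 - 16) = (v - 3)*(v + 4)*(v - 4)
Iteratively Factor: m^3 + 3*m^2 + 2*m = (m + 2)*(m^2 + m) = m*(m + 2)*(m + 1)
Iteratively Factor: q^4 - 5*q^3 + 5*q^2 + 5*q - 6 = (q + 1)*(q^3 - 6*q^2 + 11*q - 6) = (q - 1)*(q + 1)*(q^2 - 5*q + 6) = (q - 3)*(q - 1)*(q + 1)*(q - 2)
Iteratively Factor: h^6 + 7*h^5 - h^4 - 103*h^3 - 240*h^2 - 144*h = (h - 4)*(h^5 + 11*h^4 + 43*h^3 + 69*h^2 + 36*h) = (h - 4)*(h + 3)*(h^4 + 8*h^3 + 19*h^2 + 12*h) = (h - 4)*(h + 1)*(h + 3)*(h^3 + 7*h^2 + 12*h) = (h - 4)*(h + 1)*(h + 3)^2*(h^2 + 4*h) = (h - 4)*(h + 1)*(h + 3)^2*(h + 4)*(h)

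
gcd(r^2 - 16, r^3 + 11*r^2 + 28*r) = r + 4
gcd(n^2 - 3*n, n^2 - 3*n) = n^2 - 3*n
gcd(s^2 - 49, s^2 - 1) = 1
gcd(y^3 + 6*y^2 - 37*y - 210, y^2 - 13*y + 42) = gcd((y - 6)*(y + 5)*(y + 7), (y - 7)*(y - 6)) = y - 6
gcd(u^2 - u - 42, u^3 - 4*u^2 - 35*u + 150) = u + 6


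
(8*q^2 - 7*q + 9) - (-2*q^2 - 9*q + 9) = 10*q^2 + 2*q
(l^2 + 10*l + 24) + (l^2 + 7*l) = 2*l^2 + 17*l + 24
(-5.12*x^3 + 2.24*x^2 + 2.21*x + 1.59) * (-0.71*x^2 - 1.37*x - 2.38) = 3.6352*x^5 + 5.424*x^4 + 7.5477*x^3 - 9.4878*x^2 - 7.4381*x - 3.7842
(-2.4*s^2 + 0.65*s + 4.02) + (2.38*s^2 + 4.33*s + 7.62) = -0.02*s^2 + 4.98*s + 11.64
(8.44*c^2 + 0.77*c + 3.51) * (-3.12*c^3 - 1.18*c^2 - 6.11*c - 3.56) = -26.3328*c^5 - 12.3616*c^4 - 63.4282*c^3 - 38.8929*c^2 - 24.1873*c - 12.4956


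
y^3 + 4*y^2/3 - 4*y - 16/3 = (y - 2)*(y + 4/3)*(y + 2)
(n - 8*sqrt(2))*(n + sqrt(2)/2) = n^2 - 15*sqrt(2)*n/2 - 8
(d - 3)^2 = d^2 - 6*d + 9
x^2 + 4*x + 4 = (x + 2)^2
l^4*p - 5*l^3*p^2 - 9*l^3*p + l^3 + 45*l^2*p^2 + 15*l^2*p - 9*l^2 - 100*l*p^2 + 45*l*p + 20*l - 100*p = (l - 5)*(l - 4)*(l - 5*p)*(l*p + 1)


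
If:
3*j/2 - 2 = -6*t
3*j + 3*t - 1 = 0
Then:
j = 0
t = 1/3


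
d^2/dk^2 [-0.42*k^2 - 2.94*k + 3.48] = -0.840000000000000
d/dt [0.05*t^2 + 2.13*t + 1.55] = 0.1*t + 2.13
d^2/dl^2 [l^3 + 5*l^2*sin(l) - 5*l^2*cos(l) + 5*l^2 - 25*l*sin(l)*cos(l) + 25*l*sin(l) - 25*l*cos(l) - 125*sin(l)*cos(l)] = 5*sqrt(2)*l^2*cos(l + pi/4) - 5*l*sin(l) + 50*l*sin(2*l) + 45*l*cos(l) + 6*l + 60*sin(l) + 250*sin(2*l) + 40*cos(l) - 50*cos(2*l) + 10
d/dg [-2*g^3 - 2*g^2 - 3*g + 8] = -6*g^2 - 4*g - 3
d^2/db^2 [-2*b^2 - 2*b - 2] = -4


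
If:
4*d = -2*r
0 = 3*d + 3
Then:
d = -1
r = 2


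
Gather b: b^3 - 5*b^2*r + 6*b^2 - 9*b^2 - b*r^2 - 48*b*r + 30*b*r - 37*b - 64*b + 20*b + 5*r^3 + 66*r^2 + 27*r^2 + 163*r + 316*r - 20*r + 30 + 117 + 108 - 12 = b^3 + b^2*(-5*r - 3) + b*(-r^2 - 18*r - 81) + 5*r^3 + 93*r^2 + 459*r + 243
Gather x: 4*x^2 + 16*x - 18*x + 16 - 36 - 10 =4*x^2 - 2*x - 30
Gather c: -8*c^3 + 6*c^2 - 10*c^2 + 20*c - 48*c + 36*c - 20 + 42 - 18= -8*c^3 - 4*c^2 + 8*c + 4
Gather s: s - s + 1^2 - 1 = 0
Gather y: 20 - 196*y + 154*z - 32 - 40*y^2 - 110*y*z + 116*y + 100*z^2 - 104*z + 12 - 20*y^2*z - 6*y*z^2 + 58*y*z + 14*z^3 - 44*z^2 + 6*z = y^2*(-20*z - 40) + y*(-6*z^2 - 52*z - 80) + 14*z^3 + 56*z^2 + 56*z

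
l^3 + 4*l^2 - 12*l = l*(l - 2)*(l + 6)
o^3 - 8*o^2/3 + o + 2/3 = (o - 2)*(o - 1)*(o + 1/3)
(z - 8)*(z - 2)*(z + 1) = z^3 - 9*z^2 + 6*z + 16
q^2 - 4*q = q*(q - 4)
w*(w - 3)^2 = w^3 - 6*w^2 + 9*w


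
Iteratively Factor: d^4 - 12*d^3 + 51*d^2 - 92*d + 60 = (d - 2)*(d^3 - 10*d^2 + 31*d - 30) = (d - 5)*(d - 2)*(d^2 - 5*d + 6) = (d - 5)*(d - 3)*(d - 2)*(d - 2)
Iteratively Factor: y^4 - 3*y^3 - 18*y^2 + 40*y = (y - 5)*(y^3 + 2*y^2 - 8*y) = (y - 5)*(y + 4)*(y^2 - 2*y) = (y - 5)*(y - 2)*(y + 4)*(y)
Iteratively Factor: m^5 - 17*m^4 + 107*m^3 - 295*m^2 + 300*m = (m - 5)*(m^4 - 12*m^3 + 47*m^2 - 60*m) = (m - 5)*(m - 3)*(m^3 - 9*m^2 + 20*m) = m*(m - 5)*(m - 3)*(m^2 - 9*m + 20) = m*(m - 5)^2*(m - 3)*(m - 4)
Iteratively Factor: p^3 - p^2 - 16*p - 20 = (p + 2)*(p^2 - 3*p - 10) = (p - 5)*(p + 2)*(p + 2)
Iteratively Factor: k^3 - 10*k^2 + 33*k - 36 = (k - 3)*(k^2 - 7*k + 12) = (k - 3)^2*(k - 4)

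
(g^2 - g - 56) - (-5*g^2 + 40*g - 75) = 6*g^2 - 41*g + 19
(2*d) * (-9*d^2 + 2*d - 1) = -18*d^3 + 4*d^2 - 2*d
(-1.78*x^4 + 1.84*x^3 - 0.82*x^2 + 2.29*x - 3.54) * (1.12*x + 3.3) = -1.9936*x^5 - 3.8132*x^4 + 5.1536*x^3 - 0.141199999999999*x^2 + 3.5922*x - 11.682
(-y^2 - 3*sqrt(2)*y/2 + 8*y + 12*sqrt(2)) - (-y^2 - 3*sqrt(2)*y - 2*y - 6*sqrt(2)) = 3*sqrt(2)*y/2 + 10*y + 18*sqrt(2)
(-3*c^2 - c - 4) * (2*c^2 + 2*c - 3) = -6*c^4 - 8*c^3 - c^2 - 5*c + 12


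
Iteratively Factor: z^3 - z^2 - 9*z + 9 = (z - 1)*(z^2 - 9) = (z - 1)*(z + 3)*(z - 3)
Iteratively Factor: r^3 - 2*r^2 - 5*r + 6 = (r + 2)*(r^2 - 4*r + 3) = (r - 3)*(r + 2)*(r - 1)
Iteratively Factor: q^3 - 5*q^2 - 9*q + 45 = (q - 3)*(q^2 - 2*q - 15) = (q - 3)*(q + 3)*(q - 5)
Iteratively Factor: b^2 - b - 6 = (b + 2)*(b - 3)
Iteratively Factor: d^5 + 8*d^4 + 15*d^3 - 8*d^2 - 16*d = (d)*(d^4 + 8*d^3 + 15*d^2 - 8*d - 16) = d*(d - 1)*(d^3 + 9*d^2 + 24*d + 16) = d*(d - 1)*(d + 4)*(d^2 + 5*d + 4) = d*(d - 1)*(d + 1)*(d + 4)*(d + 4)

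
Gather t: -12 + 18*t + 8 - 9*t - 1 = 9*t - 5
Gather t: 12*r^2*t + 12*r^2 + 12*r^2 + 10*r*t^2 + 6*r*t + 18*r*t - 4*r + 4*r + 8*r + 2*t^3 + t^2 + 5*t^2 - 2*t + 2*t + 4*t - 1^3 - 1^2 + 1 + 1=24*r^2 + 8*r + 2*t^3 + t^2*(10*r + 6) + t*(12*r^2 + 24*r + 4)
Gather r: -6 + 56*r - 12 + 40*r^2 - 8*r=40*r^2 + 48*r - 18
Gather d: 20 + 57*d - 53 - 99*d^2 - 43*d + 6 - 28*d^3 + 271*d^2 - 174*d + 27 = -28*d^3 + 172*d^2 - 160*d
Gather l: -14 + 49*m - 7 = 49*m - 21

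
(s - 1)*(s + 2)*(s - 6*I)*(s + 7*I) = s^4 + s^3 + I*s^3 + 40*s^2 + I*s^2 + 42*s - 2*I*s - 84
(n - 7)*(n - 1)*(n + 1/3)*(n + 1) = n^4 - 20*n^3/3 - 10*n^2/3 + 20*n/3 + 7/3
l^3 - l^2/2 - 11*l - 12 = (l - 4)*(l + 3/2)*(l + 2)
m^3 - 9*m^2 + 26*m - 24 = (m - 4)*(m - 3)*(m - 2)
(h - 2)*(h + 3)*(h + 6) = h^3 + 7*h^2 - 36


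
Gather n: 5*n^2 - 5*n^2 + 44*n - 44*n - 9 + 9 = 0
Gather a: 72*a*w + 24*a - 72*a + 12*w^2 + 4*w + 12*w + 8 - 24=a*(72*w - 48) + 12*w^2 + 16*w - 16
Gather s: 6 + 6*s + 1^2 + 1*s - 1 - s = 6*s + 6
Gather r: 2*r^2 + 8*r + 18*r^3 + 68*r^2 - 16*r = 18*r^3 + 70*r^2 - 8*r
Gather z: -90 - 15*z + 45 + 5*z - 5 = -10*z - 50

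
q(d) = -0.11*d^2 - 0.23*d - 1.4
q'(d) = -0.22*d - 0.23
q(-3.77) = -2.10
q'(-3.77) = 0.60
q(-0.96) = -1.28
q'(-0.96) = -0.02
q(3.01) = -3.09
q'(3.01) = -0.89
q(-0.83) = -1.28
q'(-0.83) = -0.05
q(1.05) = -1.76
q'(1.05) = -0.46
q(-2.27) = -1.44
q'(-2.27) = 0.27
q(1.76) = -2.15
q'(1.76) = -0.62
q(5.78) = -6.40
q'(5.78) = -1.50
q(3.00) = -3.08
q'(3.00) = -0.89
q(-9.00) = -8.24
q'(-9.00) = 1.75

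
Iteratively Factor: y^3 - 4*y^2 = (y - 4)*(y^2) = y*(y - 4)*(y)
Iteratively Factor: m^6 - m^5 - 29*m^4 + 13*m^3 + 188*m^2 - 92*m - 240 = (m + 1)*(m^5 - 2*m^4 - 27*m^3 + 40*m^2 + 148*m - 240) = (m - 2)*(m + 1)*(m^4 - 27*m^2 - 14*m + 120) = (m - 2)*(m + 1)*(m + 3)*(m^3 - 3*m^2 - 18*m + 40) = (m - 2)*(m + 1)*(m + 3)*(m + 4)*(m^2 - 7*m + 10) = (m - 2)^2*(m + 1)*(m + 3)*(m + 4)*(m - 5)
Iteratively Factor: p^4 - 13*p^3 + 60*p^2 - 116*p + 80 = (p - 5)*(p^3 - 8*p^2 + 20*p - 16) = (p - 5)*(p - 4)*(p^2 - 4*p + 4) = (p - 5)*(p - 4)*(p - 2)*(p - 2)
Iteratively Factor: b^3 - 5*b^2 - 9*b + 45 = (b - 5)*(b^2 - 9) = (b - 5)*(b - 3)*(b + 3)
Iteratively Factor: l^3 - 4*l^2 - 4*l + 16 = (l - 2)*(l^2 - 2*l - 8) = (l - 4)*(l - 2)*(l + 2)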